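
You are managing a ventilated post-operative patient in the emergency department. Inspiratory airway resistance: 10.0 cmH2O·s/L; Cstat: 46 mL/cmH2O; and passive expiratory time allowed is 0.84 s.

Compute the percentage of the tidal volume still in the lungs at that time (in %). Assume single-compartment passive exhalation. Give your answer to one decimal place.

16.1

τ = R × C = 10.0 × 46 mL/cmH2O = 10.0 × 0.046 L/cmH2O = 0.46 s.
Passive exhalation: V(t)/V₀ = e^(−t/τ) = e^(−0.84/0.46) = 0.161.
Fraction remaining = 0.161 → 16.1%.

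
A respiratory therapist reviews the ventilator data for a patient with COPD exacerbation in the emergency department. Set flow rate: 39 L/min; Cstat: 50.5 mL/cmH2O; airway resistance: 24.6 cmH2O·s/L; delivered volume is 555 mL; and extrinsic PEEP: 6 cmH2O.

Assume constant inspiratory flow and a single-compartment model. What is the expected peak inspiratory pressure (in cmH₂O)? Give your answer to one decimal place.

33.0

Flow: 39 L/min ÷ 60 = 0.65 L/s.
Equation of motion (constant flow): PIP = Vt/C + R·V̇ + PEEP.
PIP = 555/50.5 + 24.6×0.65 + 6 = 10.99 + 15.99 + 6 = 32.98 cmH2O.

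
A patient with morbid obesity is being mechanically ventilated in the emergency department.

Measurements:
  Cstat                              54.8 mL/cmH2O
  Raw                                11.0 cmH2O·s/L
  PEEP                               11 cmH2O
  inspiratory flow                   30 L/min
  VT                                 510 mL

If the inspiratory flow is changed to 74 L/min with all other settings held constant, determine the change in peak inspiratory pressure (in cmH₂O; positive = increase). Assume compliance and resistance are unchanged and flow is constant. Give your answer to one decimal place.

Flow: 30 L/min ÷ 60 = 0.5 L/s.
New flow: 74 L/min ÷ 60 = 1.2333 L/s.
PIP = Vt/C + R·V̇ + PEEP (constant-flow equation of motion).
Only the resistive term changes: ΔPIP = R × ΔV̇ = 11.0 × (1.2333 − 0.5) = 11.0 × 0.7333 = 8.066 cmH2O.

8.1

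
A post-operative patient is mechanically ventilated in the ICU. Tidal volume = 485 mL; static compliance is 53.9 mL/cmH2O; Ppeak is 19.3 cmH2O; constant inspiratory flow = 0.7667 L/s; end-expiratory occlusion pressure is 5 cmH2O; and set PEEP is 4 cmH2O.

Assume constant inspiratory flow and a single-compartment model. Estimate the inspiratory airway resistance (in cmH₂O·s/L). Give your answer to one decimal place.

6.9

Total PEEP = 5 cmH2O (set 4 + intrinsic 1); this is the baseline alveolar pressure.
Equation of motion (constant flow): PIP = Vt/C + R·V̇ + PEEP.
R·V̇ = PIP − Vt/C − PEEP = 19.3 − 485/53.9 − 5 = 19.3 − 8.998 − 5 = 5.302 cmH2O.
R = 5.302 / 0.7667 = 6.915 cmH2O·s/L.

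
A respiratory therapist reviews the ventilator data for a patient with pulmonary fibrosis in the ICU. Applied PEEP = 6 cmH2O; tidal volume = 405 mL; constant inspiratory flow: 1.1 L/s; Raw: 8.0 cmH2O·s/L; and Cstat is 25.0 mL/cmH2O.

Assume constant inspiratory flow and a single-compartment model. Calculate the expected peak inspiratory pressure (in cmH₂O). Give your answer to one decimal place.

Equation of motion (constant flow): PIP = Vt/C + R·V̇ + PEEP.
PIP = 405/25.0 + 8.0×1.1 + 6 = 16.2 + 8.8 + 6 = 31.0 cmH2O.

31.0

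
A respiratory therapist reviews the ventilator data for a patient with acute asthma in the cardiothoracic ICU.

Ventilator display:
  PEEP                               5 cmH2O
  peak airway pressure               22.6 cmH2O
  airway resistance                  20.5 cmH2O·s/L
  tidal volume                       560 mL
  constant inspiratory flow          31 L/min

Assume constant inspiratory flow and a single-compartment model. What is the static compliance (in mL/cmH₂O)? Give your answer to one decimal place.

Flow: 31 L/min ÷ 60 = 0.5167 L/s.
Equation of motion (constant flow): PIP = Vt/C + R·V̇ + PEEP.
Vt/C = PIP − R·V̇ − PEEP = 22.6 − 20.5×0.5167 − 5 = 22.6 − 10.592 − 5 = 7.008 cmH2O.
C = Vt / 7.008 = 560 / 7.008 = 79.909 mL/cmH2O.

79.9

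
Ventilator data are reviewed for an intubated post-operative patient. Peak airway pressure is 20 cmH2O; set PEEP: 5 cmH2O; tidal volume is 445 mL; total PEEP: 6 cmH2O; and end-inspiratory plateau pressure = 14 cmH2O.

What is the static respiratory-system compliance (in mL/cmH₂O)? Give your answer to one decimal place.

End-expiratory occlusion gives total PEEP = 6 cmH2O (intrinsic PEEP = 6 − 5 = 1). Use total PEEP for the elastic gradient.
Cstat = Vt / (Pplat − PEEPtotal) = 445 / (14 − 6) = 445 / 8.0 = 55.625 mL/cmH2O.

55.6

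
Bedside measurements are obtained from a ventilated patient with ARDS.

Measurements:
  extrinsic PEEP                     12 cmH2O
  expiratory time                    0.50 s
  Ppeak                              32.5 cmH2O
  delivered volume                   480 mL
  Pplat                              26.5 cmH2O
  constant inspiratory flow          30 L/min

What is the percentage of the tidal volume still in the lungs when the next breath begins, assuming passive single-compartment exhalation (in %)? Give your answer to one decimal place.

Flow: 30 L/min ÷ 60 = 0.5 L/s.
R = (PIP − Pplat)/V̇ = (32.5 − 26.5) / 0.5 = 6.0/0.5 = 12.0 cmH2O·s/L.
C = Vt/(Pplat − PEEP) = 480.0 / (26.5 − 12) = 480.0/14.5 = 33.103 mL/cmH2O.
τ = R × C = 12.0 × 0.0331 L/cmH2O = 0.3972 s.
Fraction remaining at end-expiration = e^(−Te/τ) = e^(−0.50/0.3972) = 0.284 → 28.4%.

28.4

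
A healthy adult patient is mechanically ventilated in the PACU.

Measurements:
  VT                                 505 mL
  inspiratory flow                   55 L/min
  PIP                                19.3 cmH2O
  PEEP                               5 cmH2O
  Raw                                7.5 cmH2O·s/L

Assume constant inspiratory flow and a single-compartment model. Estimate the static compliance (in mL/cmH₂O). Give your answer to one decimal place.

68.0

Flow: 55 L/min ÷ 60 = 0.9167 L/s.
Equation of motion (constant flow): PIP = Vt/C + R·V̇ + PEEP.
Vt/C = PIP − R·V̇ − PEEP = 19.3 − 7.5×0.9167 − 5 = 19.3 − 6.875 − 5 = 7.425 cmH2O.
C = Vt / 7.425 = 505 / 7.425 = 68.013 mL/cmH2O.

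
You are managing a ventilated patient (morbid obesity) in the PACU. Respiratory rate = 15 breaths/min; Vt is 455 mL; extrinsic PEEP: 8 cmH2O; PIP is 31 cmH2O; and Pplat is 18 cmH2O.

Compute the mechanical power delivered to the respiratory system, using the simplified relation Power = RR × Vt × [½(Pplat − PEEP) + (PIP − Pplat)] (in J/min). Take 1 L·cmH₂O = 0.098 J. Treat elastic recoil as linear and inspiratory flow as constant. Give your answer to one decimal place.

Per-breath work = Vt × [½(Pplat−PEEP) + (PIP−Pplat)] = 0.455 × [0.5×10.0 + 13.0] = 0.455 × 18.0 = 8.19 L·cmH2O.
Power = 15 × 8.19 = 122.85 L·cmH2O/min.
× 0.098 J/(L·cmH2O) → 12.039 J/min.

12.0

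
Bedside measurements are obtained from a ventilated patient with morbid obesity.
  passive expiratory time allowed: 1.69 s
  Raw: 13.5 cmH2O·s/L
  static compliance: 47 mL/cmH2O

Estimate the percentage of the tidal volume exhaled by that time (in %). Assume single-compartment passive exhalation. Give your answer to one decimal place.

τ = R × C = 13.5 × 47 mL/cmH2O = 13.5 × 0.047 L/cmH2O = 0.6345 s.
Passive exhalation: V(t)/V₀ = e^(−t/τ) = e^(−1.69/0.6345) = 0.0697.
Fraction exhaled = 1 − 0.0697 = 0.9303 → 93.03%.

93.0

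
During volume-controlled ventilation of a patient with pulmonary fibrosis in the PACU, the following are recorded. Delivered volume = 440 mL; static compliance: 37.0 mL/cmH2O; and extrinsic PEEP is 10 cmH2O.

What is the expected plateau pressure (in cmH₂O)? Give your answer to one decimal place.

21.9

Pplat = PEEP + Vt / Cstat = 10 + 440 / 37.0 = 10 + 11.892 = 21.892 cmH2O.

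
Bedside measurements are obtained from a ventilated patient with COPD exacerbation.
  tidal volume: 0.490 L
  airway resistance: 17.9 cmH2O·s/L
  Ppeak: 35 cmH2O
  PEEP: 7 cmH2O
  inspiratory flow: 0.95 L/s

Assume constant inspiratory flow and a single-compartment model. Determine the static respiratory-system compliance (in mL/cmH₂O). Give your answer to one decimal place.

Equation of motion (constant flow): PIP = Vt/C + R·V̇ + PEEP.
Vt/C = PIP − R·V̇ − PEEP = 35 − 17.9×0.95 − 7 = 35 − 17.005 − 7 = 10.995 cmH2O.
C = Vt / 10.995 = 490 / 10.995 = 44.566 mL/cmH2O.

44.6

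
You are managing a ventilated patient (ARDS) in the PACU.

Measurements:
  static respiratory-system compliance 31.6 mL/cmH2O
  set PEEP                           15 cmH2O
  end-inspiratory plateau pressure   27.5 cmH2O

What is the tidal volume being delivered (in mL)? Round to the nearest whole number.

Vt = Cstat × (Pplat − PEEP) = 31.6 × (27.5 − 15) = 31.6 × 12.5 = 395.0 mL.

395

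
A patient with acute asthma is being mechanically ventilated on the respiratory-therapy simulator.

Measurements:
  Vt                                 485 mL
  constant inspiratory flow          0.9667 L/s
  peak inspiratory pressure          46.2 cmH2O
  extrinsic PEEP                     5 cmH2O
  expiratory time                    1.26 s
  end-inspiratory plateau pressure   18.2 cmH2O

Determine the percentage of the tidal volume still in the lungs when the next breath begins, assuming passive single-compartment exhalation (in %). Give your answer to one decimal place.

30.6

R = (PIP − Pplat)/V̇ = (46.2 − 18.2) / 0.9667 = 28.0/0.9667 = 28.965 cmH2O·s/L.
C = Vt/(Pplat − PEEP) = 485.0 / (18.2 − 5) = 485.0/13.2 = 36.742 mL/cmH2O.
τ = R × C = 28.965 × 0.03674 L/cmH2O = 1.064 s.
Fraction remaining at end-expiration = e^(−Te/τ) = e^(−1.26/1.064) = 0.306 → 30.6%.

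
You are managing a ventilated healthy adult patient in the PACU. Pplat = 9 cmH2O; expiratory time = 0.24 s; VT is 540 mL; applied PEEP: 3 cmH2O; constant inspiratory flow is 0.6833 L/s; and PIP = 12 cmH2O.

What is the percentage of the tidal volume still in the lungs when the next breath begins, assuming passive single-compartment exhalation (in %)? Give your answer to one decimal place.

54.5

R = (PIP − Pplat)/V̇ = (12 − 9) / 0.6833 = 3.0/0.6833 = 4.39 cmH2O·s/L.
C = Vt/(Pplat − PEEP) = 540.0 / (9 − 3) = 540.0/6.0 = 90.0 mL/cmH2O.
τ = R × C = 4.39 × 0.09 L/cmH2O = 0.3951 s.
Fraction remaining at end-expiration = e^(−Te/τ) = e^(−0.24/0.3951) = 0.5447 → 54.47%.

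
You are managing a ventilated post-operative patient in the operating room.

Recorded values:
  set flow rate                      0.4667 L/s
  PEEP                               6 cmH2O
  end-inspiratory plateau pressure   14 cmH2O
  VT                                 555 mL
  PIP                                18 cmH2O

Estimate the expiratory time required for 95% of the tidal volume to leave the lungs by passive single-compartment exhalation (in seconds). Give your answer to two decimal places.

1.78

R = (PIP − Pplat)/V̇ = (18 − 14) / 0.4667 = 4.0/0.4667 = 8.571 cmH2O·s/L.
C = Vt/(Pplat − PEEP) = 555.0 / (14 − 6) = 555.0/8.0 = 69.375 mL/cmH2O.
τ = R × C = 8.571 × 0.06938 L/cmH2O = 0.5947 s.
t = −τ·ln(1 − 0.95) = −0.5947·ln(0.05) = 1.782 s.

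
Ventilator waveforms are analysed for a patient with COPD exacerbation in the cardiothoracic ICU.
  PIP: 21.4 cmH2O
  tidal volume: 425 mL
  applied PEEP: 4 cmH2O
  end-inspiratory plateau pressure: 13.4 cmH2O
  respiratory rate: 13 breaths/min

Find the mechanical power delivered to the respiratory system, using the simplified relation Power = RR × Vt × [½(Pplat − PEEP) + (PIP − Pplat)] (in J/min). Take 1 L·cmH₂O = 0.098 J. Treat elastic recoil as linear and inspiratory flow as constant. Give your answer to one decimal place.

Per-breath work = Vt × [½(Pplat−PEEP) + (PIP−Pplat)] = 0.425 × [0.5×9.4 + 8.0] = 0.425 × 12.7 = 5.398 L·cmH2O.
Power = 13 × 5.398 = 70.174 L·cmH2O/min.
× 0.098 J/(L·cmH2O) → 6.877 J/min.

6.9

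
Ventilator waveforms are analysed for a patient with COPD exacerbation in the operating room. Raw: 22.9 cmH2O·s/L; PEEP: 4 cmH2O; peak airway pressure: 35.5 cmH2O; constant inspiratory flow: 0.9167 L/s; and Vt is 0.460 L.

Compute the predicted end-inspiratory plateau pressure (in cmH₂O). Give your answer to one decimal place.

Pplat = PIP − Raw × flow = 35.5 − 22.9 × 0.9167 = 35.5 − 20.992 = 14.508 cmH2O.

14.5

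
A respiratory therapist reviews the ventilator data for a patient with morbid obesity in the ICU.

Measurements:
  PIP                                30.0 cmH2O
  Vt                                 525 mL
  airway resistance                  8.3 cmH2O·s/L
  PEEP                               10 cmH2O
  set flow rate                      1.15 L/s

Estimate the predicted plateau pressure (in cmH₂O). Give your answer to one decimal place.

Pplat = PIP − Raw × flow = 30.0 − 8.3 × 1.15 = 30.0 − 9.545 = 20.455 cmH2O.

20.5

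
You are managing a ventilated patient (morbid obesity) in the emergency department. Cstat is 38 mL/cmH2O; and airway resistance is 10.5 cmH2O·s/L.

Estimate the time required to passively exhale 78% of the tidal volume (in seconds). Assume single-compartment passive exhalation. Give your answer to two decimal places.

0.60

τ = R × C = 10.5 × 38 mL/cmH2O = 10.5 × 0.038 L/cmH2O = 0.399 s.
Exhaled fraction f = 1 − e^(−t/τ) → t = −τ·ln(1 − f) = −0.399·ln(0.22) = 0.6041 s.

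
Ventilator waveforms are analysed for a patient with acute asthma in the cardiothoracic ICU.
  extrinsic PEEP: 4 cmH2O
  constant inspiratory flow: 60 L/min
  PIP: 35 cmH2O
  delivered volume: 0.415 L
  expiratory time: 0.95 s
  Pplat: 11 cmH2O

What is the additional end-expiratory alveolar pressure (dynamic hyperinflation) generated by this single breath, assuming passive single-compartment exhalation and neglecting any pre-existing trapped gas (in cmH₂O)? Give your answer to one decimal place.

Flow: 60 L/min ÷ 60 = 1 L/s.
R = (PIP − Pplat)/V̇ = (35 − 11) / 1 = 24.0/1 = 24.0 cmH2O·s/L.
C = Vt/(Pplat − PEEP) = 415.0 / (11 − 4) = 415.0/7.0 = 59.286 mL/cmH2O.
τ = R × C = 24.0 × 0.05929 L/cmH2O = 1.423 s.
Fraction remaining = e^(−Te/τ) = e^(−0.95/1.423) = 0.5129; trapped volume = 415.0 × 0.5129 = 212.85 mL.
Additional alveolar pressure from trapping ≈ V_trapped / C = 212.85 / 59.286 = 3.59 cmH2O.

3.6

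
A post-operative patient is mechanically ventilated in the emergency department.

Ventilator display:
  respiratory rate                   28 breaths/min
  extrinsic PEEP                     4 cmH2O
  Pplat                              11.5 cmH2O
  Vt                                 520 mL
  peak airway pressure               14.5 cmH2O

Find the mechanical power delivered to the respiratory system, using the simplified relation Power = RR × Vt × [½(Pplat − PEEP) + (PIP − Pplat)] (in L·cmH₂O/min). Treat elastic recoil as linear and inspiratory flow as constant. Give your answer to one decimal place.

98.3

Per-breath work = Vt × [½(Pplat−PEEP) + (PIP−Pplat)] = 0.520 × [0.5×7.5 + 3.0] = 0.520 × 6.75 = 3.51 L·cmH2O.
Power = 28 × 3.51 = 98.28 L·cmH2O/min.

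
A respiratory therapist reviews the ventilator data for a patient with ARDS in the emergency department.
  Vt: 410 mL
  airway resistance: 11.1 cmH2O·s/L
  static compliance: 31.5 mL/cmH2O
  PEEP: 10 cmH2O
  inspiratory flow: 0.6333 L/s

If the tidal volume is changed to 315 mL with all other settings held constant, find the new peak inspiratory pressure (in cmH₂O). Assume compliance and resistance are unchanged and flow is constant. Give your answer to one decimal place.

PIP = Vt/C + R·V̇ + PEEP (constant-flow equation of motion).
Only the elastic term changes: ΔPIP = ΔVt / C = (315 − 410) / 31.5 = -3.016 cmH2O.
Original PIP = 410/31.5 + 11.1×0.6333 + 10 = 30.046 cmH2O; new PIP = 30.046 + (-3.016) = 27.03 cmH2O.

27.0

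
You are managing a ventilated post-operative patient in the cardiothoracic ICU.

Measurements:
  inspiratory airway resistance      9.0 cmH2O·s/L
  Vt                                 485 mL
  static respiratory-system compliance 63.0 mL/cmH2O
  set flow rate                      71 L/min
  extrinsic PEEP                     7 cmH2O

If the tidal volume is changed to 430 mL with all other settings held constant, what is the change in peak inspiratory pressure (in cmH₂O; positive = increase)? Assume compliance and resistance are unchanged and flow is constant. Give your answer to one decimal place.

-0.9

PIP = Vt/C + R·V̇ + PEEP (constant-flow equation of motion).
Only the elastic term changes: ΔPIP = ΔVt / C = (430 − 485) / 63.0 = -0.873 cmH2O.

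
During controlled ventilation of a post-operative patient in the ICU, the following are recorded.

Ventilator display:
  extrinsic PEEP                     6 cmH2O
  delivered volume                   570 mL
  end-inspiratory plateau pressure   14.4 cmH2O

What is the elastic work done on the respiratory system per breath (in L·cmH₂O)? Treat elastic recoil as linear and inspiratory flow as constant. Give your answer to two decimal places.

Elastic work ≈ ½ × (Pplat − PEEP) × Vt = 0.5 × (14.4 − 6) × 0.570 L = 0.5 × 8.4 × 0.570 = 2.394 L·cmH2O.

2.39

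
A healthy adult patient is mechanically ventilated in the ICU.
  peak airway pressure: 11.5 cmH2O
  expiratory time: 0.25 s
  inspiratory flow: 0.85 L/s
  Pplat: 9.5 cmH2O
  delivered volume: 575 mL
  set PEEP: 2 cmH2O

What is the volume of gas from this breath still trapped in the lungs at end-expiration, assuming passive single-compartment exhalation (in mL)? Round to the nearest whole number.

144

R = (PIP − Pplat)/V̇ = (11.5 − 9.5) / 0.85 = 2.0/0.85 = 2.353 cmH2O·s/L.
C = Vt/(Pplat − PEEP) = 575.0 / (9.5 − 2) = 575.0/7.5 = 76.667 mL/cmH2O.
τ = R × C = 2.353 × 0.07667 L/cmH2O = 0.1804 s.
Fraction remaining = e^(−Te/τ) = e^(−0.25/0.1804) = 0.2501.
Trapped volume = 575.0 × 0.2501 = 143.81 mL.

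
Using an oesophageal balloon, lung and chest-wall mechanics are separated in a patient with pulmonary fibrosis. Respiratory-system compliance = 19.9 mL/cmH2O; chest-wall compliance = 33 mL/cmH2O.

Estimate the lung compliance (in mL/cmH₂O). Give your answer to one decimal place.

1/CL = 1/Crs − 1/Ccw.
1/CL = 1/19.9 − 1/33 = 0.01995.
CL = 50.125 mL/cmH2O.

50.1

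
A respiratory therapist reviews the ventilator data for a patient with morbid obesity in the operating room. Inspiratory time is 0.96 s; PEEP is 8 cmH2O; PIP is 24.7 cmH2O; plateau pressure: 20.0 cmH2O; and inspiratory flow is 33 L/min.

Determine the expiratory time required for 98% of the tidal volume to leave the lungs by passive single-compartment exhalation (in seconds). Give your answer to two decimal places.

1.47

Flow: 33 L/min ÷ 60 = 0.55 L/s.
Vt = flow × Ti = 0.55 L/s × 0.96 s × 1000 mL/L = 528.0 mL.
R = (PIP − Pplat)/V̇ = (24.7 − 20.0) / 0.55 = 4.7/0.55 = 8.545 cmH2O·s/L.
C = Vt/(Pplat − PEEP) = 528.0 / (20.0 − 8) = 528.0/12.0 = 44.0 mL/cmH2O.
τ = R × C = 8.545 × 0.044 L/cmH2O = 0.376 s.
t = −τ·ln(1 − 0.98) = −0.376·ln(0.02) = 1.471 s.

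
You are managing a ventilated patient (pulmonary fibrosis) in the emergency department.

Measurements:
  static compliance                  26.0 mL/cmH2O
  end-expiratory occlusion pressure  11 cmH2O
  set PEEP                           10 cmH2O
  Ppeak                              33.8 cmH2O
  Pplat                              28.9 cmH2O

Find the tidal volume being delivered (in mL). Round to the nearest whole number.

465

End-expiratory occlusion gives total PEEP = 11 cmH2O (intrinsic PEEP = 11 − 10 = 1). Use total PEEP for the elastic gradient.
Vt = Cstat × (Pplat − PEEPtotal) = 26.0 × (28.9 − 11) = 26.0 × 17.9 = 465.4 mL.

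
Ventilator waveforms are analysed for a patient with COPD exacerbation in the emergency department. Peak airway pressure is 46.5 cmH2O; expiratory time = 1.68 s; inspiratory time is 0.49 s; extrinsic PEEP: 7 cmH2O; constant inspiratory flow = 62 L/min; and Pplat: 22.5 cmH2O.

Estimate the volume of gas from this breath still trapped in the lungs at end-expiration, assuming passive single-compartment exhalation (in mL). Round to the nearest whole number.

Flow: 62 L/min ÷ 60 = 1.0333 L/s.
Vt = flow × Ti = 1.0333 L/s × 0.49 s × 1000 mL/L = 506.32 mL.
R = (PIP − Pplat)/V̇ = (46.5 − 22.5) / 1.0333 = 24.0/1.0333 = 23.227 cmH2O·s/L.
C = Vt/(Pplat − PEEP) = 506.32 / (22.5 − 7) = 506.32/15.5 = 32.666 mL/cmH2O.
τ = R × C = 23.227 × 0.03267 L/cmH2O = 0.7588 s.
Fraction remaining = e^(−Te/τ) = e^(−1.68/0.7588) = 0.1093.
Trapped volume = 506.32 × 0.1093 = 55.341 mL.

55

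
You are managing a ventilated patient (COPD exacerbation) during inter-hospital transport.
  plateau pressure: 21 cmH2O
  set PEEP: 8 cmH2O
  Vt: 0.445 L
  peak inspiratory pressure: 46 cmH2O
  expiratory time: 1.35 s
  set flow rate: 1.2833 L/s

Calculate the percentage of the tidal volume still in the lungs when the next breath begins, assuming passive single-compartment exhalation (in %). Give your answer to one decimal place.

R = (PIP − Pplat)/V̇ = (46 − 21) / 1.2833 = 25.0/1.2833 = 19.481 cmH2O·s/L.
C = Vt/(Pplat − PEEP) = 445.0 / (21 − 8) = 445.0/13.0 = 34.231 mL/cmH2O.
τ = R × C = 19.481 × 0.03423 L/cmH2O = 0.6668 s.
Fraction remaining at end-expiration = e^(−Te/τ) = e^(−1.35/0.6668) = 0.132 → 13.2%.

13.2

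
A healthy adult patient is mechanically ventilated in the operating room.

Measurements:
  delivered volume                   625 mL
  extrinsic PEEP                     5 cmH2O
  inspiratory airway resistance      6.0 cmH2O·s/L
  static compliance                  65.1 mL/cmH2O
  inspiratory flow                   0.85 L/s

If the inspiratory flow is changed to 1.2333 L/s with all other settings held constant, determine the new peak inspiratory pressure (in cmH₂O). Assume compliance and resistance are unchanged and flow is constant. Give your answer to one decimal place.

PIP = Vt/C + R·V̇ + PEEP (constant-flow equation of motion).
Only the resistive term changes: ΔPIP = R × ΔV̇ = 6.0 × (1.2333 − 0.85) = 6.0 × 0.3833 = 2.3 cmH2O.
Original PIP = 625/65.1 + 6.0×0.85 + 5 = 19.701 cmH2O; new PIP = 19.701 + (2.3) = 22.001 cmH2O.

22.0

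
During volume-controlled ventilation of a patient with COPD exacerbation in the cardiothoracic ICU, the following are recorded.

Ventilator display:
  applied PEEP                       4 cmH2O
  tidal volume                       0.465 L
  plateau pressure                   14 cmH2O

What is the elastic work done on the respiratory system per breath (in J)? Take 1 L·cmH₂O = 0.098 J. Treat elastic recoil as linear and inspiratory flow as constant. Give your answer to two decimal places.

0.23

Elastic work ≈ ½ × (Pplat − PEEP) × Vt = 0.5 × (14 − 4) × 0.465 L = 0.5 × 10.0 × 0.465 = 2.325 L·cmH2O.
× 0.098 J/(L·cmH2O) → 0.2279 J.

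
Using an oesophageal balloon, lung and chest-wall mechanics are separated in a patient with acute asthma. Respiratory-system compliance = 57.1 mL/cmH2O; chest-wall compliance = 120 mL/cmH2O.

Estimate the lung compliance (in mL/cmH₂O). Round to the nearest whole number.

109

1/CL = 1/Crs − 1/Ccw.
1/CL = 1/57.1 − 1/120 = 0.00918.
CL = 108.93 mL/cmH2O.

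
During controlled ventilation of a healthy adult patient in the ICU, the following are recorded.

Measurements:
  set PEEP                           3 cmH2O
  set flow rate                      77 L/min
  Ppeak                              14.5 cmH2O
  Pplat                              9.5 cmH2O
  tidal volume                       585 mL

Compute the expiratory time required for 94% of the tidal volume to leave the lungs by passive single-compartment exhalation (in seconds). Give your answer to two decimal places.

Flow: 77 L/min ÷ 60 = 1.2833 L/s.
R = (PIP − Pplat)/V̇ = (14.5 − 9.5) / 1.2833 = 5.0/1.2833 = 3.896 cmH2O·s/L.
C = Vt/(Pplat − PEEP) = 585.0 / (9.5 − 3) = 585.0/6.5 = 90.0 mL/cmH2O.
τ = R × C = 3.896 × 0.09 L/cmH2O = 0.3506 s.
t = −τ·ln(1 − 0.94) = −0.3506·ln(0.06) = 0.9864 s.

0.99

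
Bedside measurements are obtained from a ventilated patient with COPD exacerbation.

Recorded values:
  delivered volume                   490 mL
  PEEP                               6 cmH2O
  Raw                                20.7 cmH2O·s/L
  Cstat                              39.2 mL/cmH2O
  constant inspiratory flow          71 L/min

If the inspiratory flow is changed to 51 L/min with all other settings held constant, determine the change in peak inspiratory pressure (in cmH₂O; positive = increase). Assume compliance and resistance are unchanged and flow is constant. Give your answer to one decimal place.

-6.9

Flow: 71 L/min ÷ 60 = 1.1833 L/s.
New flow: 51 L/min ÷ 60 = 0.85 L/s.
PIP = Vt/C + R·V̇ + PEEP (constant-flow equation of motion).
Only the resistive term changes: ΔPIP = R × ΔV̇ = 20.7 × (0.85 − 1.1833) = 20.7 × -0.3333 = -6.899 cmH2O.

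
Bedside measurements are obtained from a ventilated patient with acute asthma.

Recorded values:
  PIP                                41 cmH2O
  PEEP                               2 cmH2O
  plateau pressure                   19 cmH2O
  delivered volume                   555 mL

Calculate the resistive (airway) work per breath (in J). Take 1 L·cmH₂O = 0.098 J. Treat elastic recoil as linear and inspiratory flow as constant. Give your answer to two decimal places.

1.20

With constant inspiratory flow the resistive pressure is constant at PIP − Pplat = 41 − 19 = 22.0 cmH2O, so resistive work = 22.0 × 0.555 = 12.21 L·cmH2O.
× 0.098 J/(L·cmH2O) → 1.197 J.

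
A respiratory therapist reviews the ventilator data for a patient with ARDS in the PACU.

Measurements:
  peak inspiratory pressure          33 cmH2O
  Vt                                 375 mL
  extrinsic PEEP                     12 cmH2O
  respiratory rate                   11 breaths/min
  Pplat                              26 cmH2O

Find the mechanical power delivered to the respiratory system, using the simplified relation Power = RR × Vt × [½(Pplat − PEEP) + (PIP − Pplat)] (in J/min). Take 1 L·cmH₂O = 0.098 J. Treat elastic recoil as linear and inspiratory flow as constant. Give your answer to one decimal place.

5.7

Per-breath work = Vt × [½(Pplat−PEEP) + (PIP−Pplat)] = 0.375 × [0.5×14.0 + 7.0] = 0.375 × 14.0 = 5.25 L·cmH2O.
Power = 11 × 5.25 = 57.75 L·cmH2O/min.
× 0.098 J/(L·cmH2O) → 5.66 J/min.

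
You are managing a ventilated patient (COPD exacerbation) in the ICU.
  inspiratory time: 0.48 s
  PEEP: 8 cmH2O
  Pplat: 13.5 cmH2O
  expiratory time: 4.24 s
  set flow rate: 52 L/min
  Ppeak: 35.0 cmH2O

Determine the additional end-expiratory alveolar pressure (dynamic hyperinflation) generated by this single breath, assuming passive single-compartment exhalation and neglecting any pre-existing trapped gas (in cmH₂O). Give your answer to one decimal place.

Flow: 52 L/min ÷ 60 = 0.8667 L/s.
Vt = flow × Ti = 0.8667 L/s × 0.48 s × 1000 mL/L = 416.02 mL.
R = (PIP − Pplat)/V̇ = (35.0 − 13.5) / 0.8667 = 21.5/0.8667 = 24.807 cmH2O·s/L.
C = Vt/(Pplat − PEEP) = 416.02 / (13.5 − 8) = 416.02/5.5 = 75.64 mL/cmH2O.
τ = R × C = 24.807 × 0.07564 L/cmH2O = 1.876 s.
Fraction remaining = e^(−Te/τ) = e^(−4.24/1.876) = 0.1043; trapped volume = 416.02 × 0.1043 = 43.391 mL.
Additional alveolar pressure from trapping ≈ V_trapped / C = 43.391 / 75.64 = 0.5737 cmH2O.

0.6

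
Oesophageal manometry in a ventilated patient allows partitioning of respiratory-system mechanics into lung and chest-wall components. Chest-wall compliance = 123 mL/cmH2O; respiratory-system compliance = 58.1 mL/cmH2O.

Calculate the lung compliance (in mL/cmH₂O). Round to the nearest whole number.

110

1/CL = 1/Crs − 1/Ccw.
1/CL = 1/58.1 − 1/123 = 0.009082.
CL = 110.11 mL/cmH2O.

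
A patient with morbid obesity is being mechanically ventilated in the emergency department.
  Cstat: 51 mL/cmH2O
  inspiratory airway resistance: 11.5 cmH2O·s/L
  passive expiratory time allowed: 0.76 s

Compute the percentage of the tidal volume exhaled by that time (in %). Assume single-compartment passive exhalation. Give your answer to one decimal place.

72.6

τ = R × C = 11.5 × 51 mL/cmH2O = 11.5 × 0.051 L/cmH2O = 0.5865 s.
Passive exhalation: V(t)/V₀ = e^(−t/τ) = e^(−0.76/0.5865) = 0.2737.
Fraction exhaled = 1 − 0.2737 = 0.7263 → 72.63%.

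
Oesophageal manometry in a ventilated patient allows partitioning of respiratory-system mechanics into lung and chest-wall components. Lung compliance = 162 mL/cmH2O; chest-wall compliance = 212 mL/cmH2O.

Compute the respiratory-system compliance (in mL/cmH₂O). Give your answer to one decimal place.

91.8

Lung and chest wall are elastances in series: 1/Crs = 1/CL + 1/Ccw.
1/Crs = 1/162 + 1/212 = 0.01089.
Crs = 91.827 mL/cmH2O.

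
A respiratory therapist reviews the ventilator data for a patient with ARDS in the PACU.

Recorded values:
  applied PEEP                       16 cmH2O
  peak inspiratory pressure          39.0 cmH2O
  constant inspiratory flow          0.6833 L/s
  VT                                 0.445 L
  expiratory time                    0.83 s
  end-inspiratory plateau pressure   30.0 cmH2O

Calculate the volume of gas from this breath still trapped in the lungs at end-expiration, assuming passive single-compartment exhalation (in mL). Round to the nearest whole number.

61

R = (PIP − Pplat)/V̇ = (39.0 − 30.0) / 0.6833 = 9.0/0.6833 = 13.171 cmH2O·s/L.
C = Vt/(Pplat − PEEP) = 445.0 / (30.0 − 16) = 445.0/14.0 = 31.786 mL/cmH2O.
τ = R × C = 13.171 × 0.03179 L/cmH2O = 0.4187 s.
Fraction remaining = e^(−Te/τ) = e^(−0.83/0.4187) = 0.1377.
Trapped volume = 445.0 × 0.1377 = 61.277 mL.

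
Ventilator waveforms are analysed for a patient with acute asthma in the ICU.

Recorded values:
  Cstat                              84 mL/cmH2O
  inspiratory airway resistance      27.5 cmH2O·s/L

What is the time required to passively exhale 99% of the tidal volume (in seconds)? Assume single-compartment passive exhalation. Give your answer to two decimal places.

τ = R × C = 27.5 × 84 mL/cmH2O = 27.5 × 0.084 L/cmH2O = 2.31 s.
Exhaled fraction f = 1 − e^(−t/τ) → t = −τ·ln(1 − f) = −2.31·ln(0.01) = 10.638 s.

10.64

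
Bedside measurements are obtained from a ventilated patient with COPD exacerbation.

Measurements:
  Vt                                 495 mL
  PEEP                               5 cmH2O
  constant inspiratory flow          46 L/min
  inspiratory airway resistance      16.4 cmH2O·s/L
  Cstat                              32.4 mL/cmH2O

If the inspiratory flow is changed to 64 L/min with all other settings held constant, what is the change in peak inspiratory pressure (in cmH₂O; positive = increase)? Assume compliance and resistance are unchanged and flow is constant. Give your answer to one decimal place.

4.9

Flow: 46 L/min ÷ 60 = 0.7667 L/s.
New flow: 64 L/min ÷ 60 = 1.0667 L/s.
PIP = Vt/C + R·V̇ + PEEP (constant-flow equation of motion).
Only the resistive term changes: ΔPIP = R × ΔV̇ = 16.4 × (1.0667 − 0.7667) = 16.4 × 0.3 = 4.92 cmH2O.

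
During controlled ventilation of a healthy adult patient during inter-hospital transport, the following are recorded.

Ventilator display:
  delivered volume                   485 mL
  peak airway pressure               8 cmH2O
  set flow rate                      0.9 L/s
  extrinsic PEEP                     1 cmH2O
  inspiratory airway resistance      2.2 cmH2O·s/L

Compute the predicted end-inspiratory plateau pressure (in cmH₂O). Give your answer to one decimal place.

Pplat = PIP − Raw × flow = 8 − 2.2 × 0.9 = 8 − 1.98 = 6.02 cmH2O.

6.0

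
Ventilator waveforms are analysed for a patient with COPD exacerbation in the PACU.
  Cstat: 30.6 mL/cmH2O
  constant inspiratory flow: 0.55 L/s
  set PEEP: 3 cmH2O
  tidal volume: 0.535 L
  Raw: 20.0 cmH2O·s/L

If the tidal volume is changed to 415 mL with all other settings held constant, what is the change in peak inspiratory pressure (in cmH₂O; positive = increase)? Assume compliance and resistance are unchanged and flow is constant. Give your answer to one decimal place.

PIP = Vt/C + R·V̇ + PEEP (constant-flow equation of motion).
Only the elastic term changes: ΔPIP = ΔVt / C = (415 − 535) / 30.6 = -3.922 cmH2O.

-3.9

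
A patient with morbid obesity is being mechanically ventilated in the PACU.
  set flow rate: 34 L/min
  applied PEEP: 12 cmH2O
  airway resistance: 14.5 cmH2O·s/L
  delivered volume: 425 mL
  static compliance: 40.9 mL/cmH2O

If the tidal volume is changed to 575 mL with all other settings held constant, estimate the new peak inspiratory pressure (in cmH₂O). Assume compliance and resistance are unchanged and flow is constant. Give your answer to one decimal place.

34.3

Flow: 34 L/min ÷ 60 = 0.5667 L/s.
PIP = Vt/C + R·V̇ + PEEP (constant-flow equation of motion).
Only the elastic term changes: ΔPIP = ΔVt / C = (575 − 425) / 40.9 = 3.667 cmH2O.
Original PIP = 425/40.9 + 14.5×0.5667 + 12 = 30.608 cmH2O; new PIP = 30.608 + (3.667) = 34.275 cmH2O.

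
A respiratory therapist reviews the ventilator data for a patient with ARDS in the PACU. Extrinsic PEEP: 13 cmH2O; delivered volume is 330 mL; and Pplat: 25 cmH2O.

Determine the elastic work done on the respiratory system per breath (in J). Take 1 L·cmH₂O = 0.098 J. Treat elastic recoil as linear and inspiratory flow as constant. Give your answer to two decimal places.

0.19

Elastic work ≈ ½ × (Pplat − PEEP) × Vt = 0.5 × (25 − 13) × 0.330 L = 0.5 × 12.0 × 0.330 = 1.98 L·cmH2O.
× 0.098 J/(L·cmH2O) → 0.194 J.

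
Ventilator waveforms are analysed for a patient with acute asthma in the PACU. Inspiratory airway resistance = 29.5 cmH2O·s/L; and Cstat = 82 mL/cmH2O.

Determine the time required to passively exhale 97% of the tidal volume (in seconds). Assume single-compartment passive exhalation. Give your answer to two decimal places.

8.48

τ = R × C = 29.5 × 82 mL/cmH2O = 29.5 × 0.082 L/cmH2O = 2.419 s.
Exhaled fraction f = 1 − e^(−t/τ) → t = −τ·ln(1 − f) = −2.419·ln(0.03) = 8.482 s.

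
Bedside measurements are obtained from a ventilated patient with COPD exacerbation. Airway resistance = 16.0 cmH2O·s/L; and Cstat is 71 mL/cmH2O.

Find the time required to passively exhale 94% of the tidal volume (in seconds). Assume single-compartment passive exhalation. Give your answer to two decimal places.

τ = R × C = 16.0 × 71 mL/cmH2O = 16.0 × 0.071 L/cmH2O = 1.136 s.
Exhaled fraction f = 1 − e^(−t/τ) → t = −τ·ln(1 − f) = −1.136·ln(0.06) = 3.196 s.

3.20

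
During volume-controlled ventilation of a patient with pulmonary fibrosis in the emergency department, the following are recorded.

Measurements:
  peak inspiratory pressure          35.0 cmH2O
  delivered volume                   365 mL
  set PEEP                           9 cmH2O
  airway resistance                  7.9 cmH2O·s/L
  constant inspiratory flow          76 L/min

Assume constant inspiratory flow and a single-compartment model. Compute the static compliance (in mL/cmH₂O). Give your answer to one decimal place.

Flow: 76 L/min ÷ 60 = 1.2667 L/s.
Equation of motion (constant flow): PIP = Vt/C + R·V̇ + PEEP.
Vt/C = PIP − R·V̇ − PEEP = 35.0 − 7.9×1.2667 − 9 = 35.0 − 10.007 − 9 = 15.993 cmH2O.
C = Vt / 15.993 = 365 / 15.993 = 22.822 mL/cmH2O.

22.8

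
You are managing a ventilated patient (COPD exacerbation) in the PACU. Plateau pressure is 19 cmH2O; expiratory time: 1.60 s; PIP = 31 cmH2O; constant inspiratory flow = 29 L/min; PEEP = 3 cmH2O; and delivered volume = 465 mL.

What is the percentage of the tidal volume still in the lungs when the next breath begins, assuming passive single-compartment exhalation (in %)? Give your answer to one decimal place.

Flow: 29 L/min ÷ 60 = 0.4833 L/s.
R = (PIP − Pplat)/V̇ = (31 − 19) / 0.4833 = 12.0/0.4833 = 24.829 cmH2O·s/L.
C = Vt/(Pplat − PEEP) = 465.0 / (19 − 3) = 465.0/16.0 = 29.063 mL/cmH2O.
τ = R × C = 24.829 × 0.02906 L/cmH2O = 0.7215 s.
Fraction remaining at end-expiration = e^(−Te/τ) = e^(−1.60/0.7215) = 0.1089 → 10.89%.

10.9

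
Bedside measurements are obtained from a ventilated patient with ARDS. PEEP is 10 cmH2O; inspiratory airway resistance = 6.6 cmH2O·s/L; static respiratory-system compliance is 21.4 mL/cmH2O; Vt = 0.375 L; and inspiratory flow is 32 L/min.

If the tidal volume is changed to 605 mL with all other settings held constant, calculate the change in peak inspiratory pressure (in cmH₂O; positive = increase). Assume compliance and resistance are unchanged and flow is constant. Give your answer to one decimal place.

10.7

PIP = Vt/C + R·V̇ + PEEP (constant-flow equation of motion).
Only the elastic term changes: ΔPIP = ΔVt / C = (605 − 375) / 21.4 = 10.748 cmH2O.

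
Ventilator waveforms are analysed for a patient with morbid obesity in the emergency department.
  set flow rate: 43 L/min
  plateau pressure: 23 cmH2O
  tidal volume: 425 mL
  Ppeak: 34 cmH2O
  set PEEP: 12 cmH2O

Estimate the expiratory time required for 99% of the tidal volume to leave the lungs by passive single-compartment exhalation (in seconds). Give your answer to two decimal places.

2.73

Flow: 43 L/min ÷ 60 = 0.7167 L/s.
R = (PIP − Pplat)/V̇ = (34 − 23) / 0.7167 = 11.0/0.7167 = 15.348 cmH2O·s/L.
C = Vt/(Pplat − PEEP) = 425.0 / (23 − 12) = 425.0/11.0 = 38.636 mL/cmH2O.
τ = R × C = 15.348 × 0.03864 L/cmH2O = 0.593 s.
t = −τ·ln(1 − 0.99) = −0.593·ln(0.01) = 2.731 s.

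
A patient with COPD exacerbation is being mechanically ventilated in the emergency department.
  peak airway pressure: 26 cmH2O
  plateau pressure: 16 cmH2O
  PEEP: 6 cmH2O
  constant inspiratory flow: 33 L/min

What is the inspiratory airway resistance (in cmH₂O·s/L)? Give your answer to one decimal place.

18.2

Flow: 33 L/min ÷ 60 = 0.55 L/s.
Raw = (PIP − Pplat) / flow = (26 − 16) / 0.55 = 10.0 / 0.55 = 18.182 cmH2O·s/L.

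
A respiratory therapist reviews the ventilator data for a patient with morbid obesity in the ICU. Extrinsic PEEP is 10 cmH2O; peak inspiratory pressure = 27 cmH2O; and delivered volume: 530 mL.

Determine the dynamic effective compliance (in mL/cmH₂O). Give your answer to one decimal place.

Dynamic compliance = Vt / (PIP − PEEP) = 530 / (27 − 10) = 530 / 17.0 = 31.176 mL/cmH2O.

31.2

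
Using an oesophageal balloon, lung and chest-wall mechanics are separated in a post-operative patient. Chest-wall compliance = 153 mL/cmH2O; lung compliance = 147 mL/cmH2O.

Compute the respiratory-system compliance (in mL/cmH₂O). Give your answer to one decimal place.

75.0

Lung and chest wall are elastances in series: 1/Crs = 1/CL + 1/Ccw.
1/Crs = 1/147 + 1/153 = 0.01334.
Crs = 74.963 mL/cmH2O.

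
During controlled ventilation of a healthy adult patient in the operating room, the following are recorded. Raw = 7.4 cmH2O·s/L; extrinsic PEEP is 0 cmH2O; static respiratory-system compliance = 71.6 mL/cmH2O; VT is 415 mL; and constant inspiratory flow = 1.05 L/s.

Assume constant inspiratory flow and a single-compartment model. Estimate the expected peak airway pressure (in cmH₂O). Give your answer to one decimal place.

13.6

Equation of motion (constant flow): PIP = Vt/C + R·V̇ + PEEP.
PIP = 415/71.6 + 7.4×1.05 + 0 = 5.796 + 7.77 + 0 = 13.566 cmH2O.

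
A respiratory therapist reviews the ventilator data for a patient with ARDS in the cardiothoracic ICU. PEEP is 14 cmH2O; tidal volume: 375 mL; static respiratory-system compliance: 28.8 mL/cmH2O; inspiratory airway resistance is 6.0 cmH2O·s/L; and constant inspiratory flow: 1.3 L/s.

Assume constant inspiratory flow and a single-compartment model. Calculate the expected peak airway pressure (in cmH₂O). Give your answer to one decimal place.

34.8

Equation of motion (constant flow): PIP = Vt/C + R·V̇ + PEEP.
PIP = 375/28.8 + 6.0×1.3 + 14 = 13.021 + 7.8 + 14 = 34.821 cmH2O.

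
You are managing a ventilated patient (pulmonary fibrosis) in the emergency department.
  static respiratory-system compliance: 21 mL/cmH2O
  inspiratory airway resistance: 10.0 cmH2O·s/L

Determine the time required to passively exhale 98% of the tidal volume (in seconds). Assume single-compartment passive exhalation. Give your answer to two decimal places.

τ = R × C = 10.0 × 21 mL/cmH2O = 10.0 × 0.021 L/cmH2O = 0.21 s.
Exhaled fraction f = 1 − e^(−t/τ) → t = −τ·ln(1 − f) = −0.21·ln(0.02) = 0.8215 s.

0.82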